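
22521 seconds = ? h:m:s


6h 15m 21s

Hours: 22521 ÷ 3600 = 6 remainder 921
Minutes: 921 ÷ 60 = 15 remainder 21
Seconds: 21


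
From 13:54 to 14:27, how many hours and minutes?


0h 33m

End time in minutes: 14×60 + 27 = 867
Start time in minutes: 13×60 + 54 = 834
Difference = 867 - 834 = 33 minutes
= 0 hours 33 minutes


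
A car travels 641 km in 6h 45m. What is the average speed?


Distance: 641 km
Time: 6h 45m = 405 min = 405/60 = 27/4 hours
Speed = 641 ÷ (27/4) = 641 × 4 / 27 = 2564/27 ≈ 95.0 km/h

95.0 km/h


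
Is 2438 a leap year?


No

Rules: divisible by 4 AND (not by 100 OR by 400)
2438 ÷ 4 = 609 remainder 2 → not divisible by 4
Not divisible by 4 → not a leap year


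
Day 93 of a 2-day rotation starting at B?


Shifts: A, B
Start: B (index 1)
Day 93: (1 + 93 - 1) mod 2
= 93 mod 2
= 1
Index 1 → shift B

Shift B


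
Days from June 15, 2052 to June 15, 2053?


365 days

From June 15, 2052 to June 15, 2053
Rest of June 2052: 30 - 15 = 15
Full months: July 31, August 31, September 30, October 31, November 30, December 31, January 31, February 2053 28, March 31, April 30, May 31
Days into June 2053: 15
Total = 15 + 31 + 31 + 30 + 31 + 30 + 31 + 31 + 28 + 31 + 30 + 31 + 15 = 365 days


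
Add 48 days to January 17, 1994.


Start: January 17, 1994
Add 48 days
January 17 → February 1: 31 - 17 + 1 = 15 days (48 - 15 = 33 left)
February 1 → March 1: 28 - 1 + 1 = 28 days (33 - 28 = 5 left)
March 1 + 5 = March 6, 1994

March 6, 1994


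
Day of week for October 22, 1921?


Saturday

Zeller's congruence:
q=22, m=10, k=21, j=19
h = (22 + ⌊13×11/5⌋ + 21 + ⌊21/4⌋ + ⌊19/4⌋ - 2×19) mod 7
= (22 + 28 + 21 + 5 + 4 - 38) mod 7
= 42 mod 7 = 0
h=0 → Saturday


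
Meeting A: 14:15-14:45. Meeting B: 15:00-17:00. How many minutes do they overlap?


Meeting A: 855-885 (in minutes from midnight)
Meeting B: 900-1020
Overlap start = max(855, 900) = 900
Overlap end = min(885, 1020) = 885
Overlap = max(0, 885 - 900) = 0 min

0 minutes


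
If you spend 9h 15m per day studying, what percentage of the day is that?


Time: 555 minutes
Day: 1440 minutes
Percentage = (555/1440) × 100 ≈ 38.5%

38.5%


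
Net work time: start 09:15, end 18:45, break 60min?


Total time = (18×60+45) - (9×60+15)
= 1125 - 555 = 570 min
Minus break: 570 - 60 = 510 min
= 8h 30m

8h 30m (510 minutes)


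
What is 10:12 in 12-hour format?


Hour: 10
10 < 12 → AM

10:12 AM


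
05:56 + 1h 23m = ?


07:19

Start: 356 minutes from midnight
Add: 83 minutes
Total: 439 minutes
Hours: 439 ÷ 60 = 7 remainder 19


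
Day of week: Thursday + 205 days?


Saturday

Start: Thursday (index 3)
(3 + 205) mod 7
= 208 mod 7
= 5
Index 5 → Saturday


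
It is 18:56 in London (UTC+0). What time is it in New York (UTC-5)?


13:56

Time difference = UTC-5 - UTC+0 = -5 hours
New hour = (18 -5) mod 24
= 13 mod 24 = 13
Minutes unchanged → 13:56


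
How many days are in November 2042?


Month: November (month 11)
November has 30 days

30 days


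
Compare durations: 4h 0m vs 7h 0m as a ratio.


Duration 1: 240 minutes
Duration 2: 420 minutes
Ratio = 240:420
GCD = 60
Simplified = 4:7
As a decimal: 4/7 ≈ 0.57

4:7 (0.57)


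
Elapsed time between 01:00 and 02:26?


End time in minutes: 2×60 + 26 = 146
Start time in minutes: 1×60 + 0 = 60
Difference = 146 - 60 = 86 minutes
= 1 hours 26 minutes

1h 26m


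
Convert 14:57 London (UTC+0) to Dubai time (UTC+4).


18:57

Time difference = UTC+4 - UTC+0 = +4 hours
New hour = (14 + 4) mod 24
= 18 mod 24 = 18
Minutes unchanged → 18:57


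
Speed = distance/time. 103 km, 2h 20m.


44.1 km/h

Distance: 103 km
Time: 2h 20m = 140 min = 140/60 = 7/3 hours
Speed = 103 ÷ (7/3) = 103 × 3 / 7 = 309/7 ≈ 44.1 km/h


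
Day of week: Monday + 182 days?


Monday

Start: Monday (index 0)
(0 + 182) mod 7
= 182 mod 7
= 0
Index 0 → Monday


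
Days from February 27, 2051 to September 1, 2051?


From February 27, 2051 to September 1, 2051
Rest of February 2051: 28 - 27 = 1
Full months: March 31, April 30, May 31, June 30, July 31, August 31
Days into September 2051: 1
Total = 1 + 31 + 30 + 31 + 30 + 31 + 31 + 1 = 186 days

186 days


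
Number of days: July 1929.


31 days

Month: July (month 7)
July has 31 days


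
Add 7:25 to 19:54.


03:19 (next day)

Start: 1194 minutes from midnight
Add: 445 minutes
Total: 1639 minutes
Hours: 1639 ÷ 60 = 27 remainder 19
27 ≥ 24 → 27 - 24 = 3 (next day)


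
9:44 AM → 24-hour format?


Input: 9:44 AM
AM hour stays: 9

09:44


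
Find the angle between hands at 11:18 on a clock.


129.0°

Hour hand = 11×30 + 18×0.5 = 339.0°
Minute hand = 18×6 = 108°
Difference = |339.0 - 108| = 231.0°
Since > 180°: 360 - 231.0 = 129.0°


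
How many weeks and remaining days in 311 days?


44 weeks 3 days

Weeks: 311 ÷ 7 = 44 remainder 3


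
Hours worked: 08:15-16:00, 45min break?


7h 0m (420 minutes)

Total time = (16×60+0) - (8×60+15)
= 960 - 495 = 465 min
Minus break: 465 - 45 = 420 min
= 7h 0m


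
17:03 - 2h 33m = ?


14:30

Start: 1023 minutes from midnight
Subtract: 153 minutes
Remaining: 1023 - 153 = 870
Hours: 14, Minutes: 30


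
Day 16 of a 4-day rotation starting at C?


Shift B

Shifts: A, B, C, D
Start: C (index 2)
Day 16: (2 + 16 - 1) mod 4
= 17 mod 4
= 1
Index 1 → shift B


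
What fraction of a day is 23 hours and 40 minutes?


Total minutes: 23×60 + 40 = 1420
Day = 24×60 = 1440 minutes
Fraction = 1420/1440 ≈ 0.9861
As a percentage: 1420/1440 × 100 ≈ 98.61%

0.9861 (98.61%)


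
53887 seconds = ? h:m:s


Hours: 53887 ÷ 3600 = 14 remainder 3487
Minutes: 3487 ÷ 60 = 58 remainder 7
Seconds: 7

14h 58m 7s


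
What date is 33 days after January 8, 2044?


February 10, 2044

Start: January 8, 2044
Add 33 days
January 8 → February 1: 31 - 8 + 1 = 24 days (33 - 24 = 9 left)
February 1 + 9 = February 10, 2044


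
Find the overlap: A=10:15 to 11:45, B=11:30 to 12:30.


15 minutes

Meeting A: 615-705 (in minutes from midnight)
Meeting B: 690-750
Overlap start = max(615, 690) = 690
Overlap end = min(705, 750) = 705
Overlap = max(0, 705 - 690) = 15 min


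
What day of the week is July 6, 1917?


Zeller's congruence:
q=6, m=7, k=17, j=19
h = (6 + ⌊13×8/5⌋ + 17 + ⌊17/4⌋ + ⌊19/4⌋ - 2×19) mod 7
= (6 + 20 + 17 + 4 + 4 - 38) mod 7
= 13 mod 7 = 6
h=6 → Friday

Friday


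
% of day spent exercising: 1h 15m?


5.2%

Time: 75 minutes
Day: 1440 minutes
Percentage = (75/1440) × 100 ≈ 5.2%


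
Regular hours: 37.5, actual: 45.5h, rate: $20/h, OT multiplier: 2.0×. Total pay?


$1070.00

Regular: 37.5h × $20 = $750.00
Overtime: 45.5 - 37.5 = 8.0h
OT pay: 8.0h × $20 × 2.0 = $320.00
Total = $750.00 + $320.00 = $1070.00


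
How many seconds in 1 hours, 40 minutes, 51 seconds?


Hours: 1 × 3600 = 3600
Minutes: 40 × 60 = 2400
Seconds: 51
Total = 3600 + 2400 + 51 = 6051

6051 seconds


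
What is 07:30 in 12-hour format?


7:30 AM

Hour: 7
7 < 12 → AM


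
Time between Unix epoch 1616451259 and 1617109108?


657849 seconds (182.7 hours / 7.61 days)

Difference = 1617109108 - 1616451259 = 657849 seconds
In hours: 657849 / 3600 ≈ 182.7
In days: 657849 / 86400 ≈ 7.61


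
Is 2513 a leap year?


No

Rules: divisible by 4 AND (not by 100 OR by 400)
2513 ÷ 4 = 628 remainder 1 → not divisible by 4
Not divisible by 4 → not a leap year


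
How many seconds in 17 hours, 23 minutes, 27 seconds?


Hours: 17 × 3600 = 61200
Minutes: 23 × 60 = 1380
Seconds: 27
Total = 61200 + 1380 + 27 = 62607

62607 seconds


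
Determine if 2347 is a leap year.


Rules: divisible by 4 AND (not by 100 OR by 400)
2347 ÷ 4 = 586 remainder 3 → not divisible by 4
Not divisible by 4 → not a leap year

No


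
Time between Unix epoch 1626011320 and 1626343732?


Difference = 1626343732 - 1626011320 = 332412 seconds
In hours: 332412 / 3600 ≈ 92.3
In days: 332412 / 86400 ≈ 3.85

332412 seconds (92.3 hours / 3.85 days)


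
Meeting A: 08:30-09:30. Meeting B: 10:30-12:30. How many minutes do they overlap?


0 minutes

Meeting A: 510-570 (in minutes from midnight)
Meeting B: 630-750
Overlap start = max(510, 630) = 630
Overlap end = min(570, 750) = 570
Overlap = max(0, 570 - 630) = 0 min


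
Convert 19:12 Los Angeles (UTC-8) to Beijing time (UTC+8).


11:12 (next day)

Time difference = UTC+8 - UTC-8 = +16 hours
New hour = (19 + 16) mod 24
= 35 mod 24 = 11
Minutes unchanged → 11:12; 35 ≥ 24 → next day


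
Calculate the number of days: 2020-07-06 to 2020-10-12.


From July 6, 2020 to October 12, 2020
Rest of July 2020: 31 - 6 = 25
Full months: August 31, September 30
Days into October 2020: 12
Total = 25 + 31 + 30 + 12 = 98 days

98 days


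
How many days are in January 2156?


31 days

Month: January (month 1)
January has 31 days


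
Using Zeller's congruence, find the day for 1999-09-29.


Wednesday

Zeller's congruence:
q=29, m=9, k=99, j=19
h = (29 + ⌊13×10/5⌋ + 99 + ⌊99/4⌋ + ⌊19/4⌋ - 2×19) mod 7
= (29 + 26 + 99 + 24 + 4 - 38) mod 7
= 144 mod 7 = 4
h=4 → Wednesday


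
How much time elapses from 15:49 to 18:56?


3h 7m

End time in minutes: 18×60 + 56 = 1136
Start time in minutes: 15×60 + 49 = 949
Difference = 1136 - 949 = 187 minutes
= 3 hours 7 minutes


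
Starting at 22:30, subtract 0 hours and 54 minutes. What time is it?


21:36

Start: 1350 minutes from midnight
Subtract: 54 minutes
Remaining: 1350 - 54 = 1296
Hours: 21, Minutes: 36


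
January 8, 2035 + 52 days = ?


Start: January 8, 2035
Add 52 days
January 8 → February 1: 31 - 8 + 1 = 24 days (52 - 24 = 28 left)
February 1 → March 1: 28 - 1 + 1 = 28 days (28 - 28 = 0 left)
Land exactly on March 1, 2035

March 1, 2035


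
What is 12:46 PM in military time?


Input: 12:46 PM
12 PM → 12 (noon)

12:46


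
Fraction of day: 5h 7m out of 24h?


0.2132 (21.32%)

Total minutes: 5×60 + 7 = 307
Day = 24×60 = 1440 minutes
Fraction = 307/1440 ≈ 0.2132
As a percentage: 307/1440 × 100 ≈ 21.32%


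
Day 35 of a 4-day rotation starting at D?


Shifts: A, B, C, D
Start: D (index 3)
Day 35: (3 + 35 - 1) mod 4
= 37 mod 4
= 1
Index 1 → shift B

Shift B


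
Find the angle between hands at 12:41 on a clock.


Hour hand (12 ≡ 0 on the dial): 0×30 + 41×0.5 = 20.5°
Minute hand = 41×6 = 246°
Difference = |20.5 - 246| = 225.5°
Since > 180°: 360 - 225.5 = 134.5°

134.5°


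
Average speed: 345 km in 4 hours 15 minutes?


Distance: 345 km
Time: 4h 15m = 255 min = 255/60 = 17/4 hours
Speed = 345 ÷ (17/4) = 345 × 4 / 17 = 1380/17 ≈ 81.2 km/h

81.2 km/h


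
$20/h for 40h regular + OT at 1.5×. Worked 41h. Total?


$830.00

Regular: 40h × $20 = $800.00
Overtime: 41 - 40 = 1h
OT pay: 1h × $20 × 1.5 = $30.00
Total = $800.00 + $30.00 = $830.00


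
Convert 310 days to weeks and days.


Weeks: 310 ÷ 7 = 44 remainder 2

44 weeks 2 days


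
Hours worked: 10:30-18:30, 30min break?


7h 30m (450 minutes)

Total time = (18×60+30) - (10×60+30)
= 1110 - 630 = 480 min
Minus break: 480 - 30 = 450 min
= 7h 30m


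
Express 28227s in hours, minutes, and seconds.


7h 50m 27s

Hours: 28227 ÷ 3600 = 7 remainder 3027
Minutes: 3027 ÷ 60 = 50 remainder 27
Seconds: 27


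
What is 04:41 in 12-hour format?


4:41 AM

Hour: 4
4 < 12 → AM


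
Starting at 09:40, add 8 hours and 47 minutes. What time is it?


18:27

Start: 580 minutes from midnight
Add: 527 minutes
Total: 1107 minutes
Hours: 1107 ÷ 60 = 18 remainder 27


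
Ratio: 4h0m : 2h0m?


2:1 (2.00)

Duration 1: 240 minutes
Duration 2: 120 minutes
Ratio = 240:120
GCD = 120
Simplified = 2:1
As a decimal: 2/1 = 2.00


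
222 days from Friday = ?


Wednesday

Start: Friday (index 4)
(4 + 222) mod 7
= 226 mod 7
= 2
Index 2 → Wednesday


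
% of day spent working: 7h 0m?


Time: 420 minutes
Day: 1440 minutes
Percentage = (420/1440) × 100 ≈ 29.2%

29.2%


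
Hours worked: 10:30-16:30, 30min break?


5h 30m (330 minutes)

Total time = (16×60+30) - (10×60+30)
= 990 - 630 = 360 min
Minus break: 360 - 30 = 330 min
= 5h 30m


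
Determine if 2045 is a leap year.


No

Rules: divisible by 4 AND (not by 100 OR by 400)
2045 ÷ 4 = 511 remainder 1 → not divisible by 4
Not divisible by 4 → not a leap year


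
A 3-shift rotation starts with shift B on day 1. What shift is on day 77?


Shifts: A, B, C
Start: B (index 1)
Day 77: (1 + 77 - 1) mod 3
= 77 mod 3
= 2
Index 2 → shift C

Shift C


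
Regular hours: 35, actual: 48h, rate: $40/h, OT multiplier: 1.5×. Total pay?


Regular: 35h × $40 = $1400.00
Overtime: 48 - 35 = 13h
OT pay: 13h × $40 × 1.5 = $780.00
Total = $1400.00 + $780.00 = $2180.00

$2180.00


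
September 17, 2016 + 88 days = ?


Start: September 17, 2016
Add 88 days
September 17 → October 1: 30 - 17 + 1 = 14 days (88 - 14 = 74 left)
October 1 → November 1: 31 - 1 + 1 = 31 days (74 - 31 = 43 left)
November 1 → December 1: 30 - 1 + 1 = 30 days (43 - 30 = 13 left)
December 1 + 13 = December 14, 2016

December 14, 2016


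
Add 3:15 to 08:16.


Start: 496 minutes from midnight
Add: 195 minutes
Total: 691 minutes
Hours: 691 ÷ 60 = 11 remainder 31

11:31


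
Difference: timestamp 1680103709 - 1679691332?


412377 seconds (114.5 hours / 4.77 days)

Difference = 1680103709 - 1679691332 = 412377 seconds
In hours: 412377 / 3600 ≈ 114.5
In days: 412377 / 86400 ≈ 4.77


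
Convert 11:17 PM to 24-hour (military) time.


Input: 11:17 PM
PM: 11 + 12 = 23

23:17


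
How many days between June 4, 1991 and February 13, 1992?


From June 4, 1991 to February 13, 1992
Rest of June 1991: 30 - 4 = 26
Full months: July 31, August 31, September 30, October 31, November 30, December 31, January 31
Days into February 1992: 13
Total = 26 + 31 + 31 + 30 + 31 + 30 + 31 + 31 + 13 = 254 days

254 days


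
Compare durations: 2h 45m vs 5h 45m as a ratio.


Duration 1: 165 minutes
Duration 2: 345 minutes
Ratio = 165:345
GCD = 15
Simplified = 11:23
As a decimal: 11/23 ≈ 0.48

11:23 (0.48)


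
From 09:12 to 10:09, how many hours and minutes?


0h 57m

End time in minutes: 10×60 + 9 = 609
Start time in minutes: 9×60 + 12 = 552
Difference = 609 - 552 = 57 minutes
= 0 hours 57 minutes


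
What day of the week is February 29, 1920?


Zeller's congruence:
q=29, m=14, k=19, j=19
h = (29 + ⌊13×15/5⌋ + 19 + ⌊19/4⌋ + ⌊19/4⌋ - 2×19) mod 7
= (29 + 39 + 19 + 4 + 4 - 38) mod 7
= 57 mod 7 = 1
h=1 → Sunday

Sunday


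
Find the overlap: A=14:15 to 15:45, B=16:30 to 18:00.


Meeting A: 855-945 (in minutes from midnight)
Meeting B: 990-1080
Overlap start = max(855, 990) = 990
Overlap end = min(945, 1080) = 945
Overlap = max(0, 945 - 990) = 0 min

0 minutes


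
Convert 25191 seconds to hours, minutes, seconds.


Hours: 25191 ÷ 3600 = 6 remainder 3591
Minutes: 3591 ÷ 60 = 59 remainder 51
Seconds: 51

6h 59m 51s


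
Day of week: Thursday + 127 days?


Friday

Start: Thursday (index 3)
(3 + 127) mod 7
= 130 mod 7
= 4
Index 4 → Friday


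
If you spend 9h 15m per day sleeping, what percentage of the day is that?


38.5%

Time: 555 minutes
Day: 1440 minutes
Percentage = (555/1440) × 100 ≈ 38.5%


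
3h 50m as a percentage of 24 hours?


Total minutes: 3×60 + 50 = 230
Day = 24×60 = 1440 minutes
Fraction = 230/1440 ≈ 0.1597
As a percentage: 230/1440 × 100 ≈ 15.97%

0.1597 (15.97%)


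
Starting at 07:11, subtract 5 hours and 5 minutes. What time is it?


Start: 431 minutes from midnight
Subtract: 305 minutes
Remaining: 431 - 305 = 126
Hours: 2, Minutes: 6

02:06


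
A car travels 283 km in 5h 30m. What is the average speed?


51.5 km/h

Distance: 283 km
Time: 5h 30m = 330 min = 330/60 = 11/2 hours
Speed = 283 ÷ (11/2) = 283 × 2 / 11 = 566/11 ≈ 51.5 km/h


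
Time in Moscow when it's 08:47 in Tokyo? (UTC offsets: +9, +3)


02:47

Time difference = UTC+3 - UTC+9 = -6 hours
New hour = (8 -6) mod 24
= 2 mod 24 = 2
Minutes unchanged → 02:47


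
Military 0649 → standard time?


6:49 AM

Hour: 6
6 < 12 → AM


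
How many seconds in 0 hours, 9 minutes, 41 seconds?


581 seconds

Hours: 0 × 3600 = 0
Minutes: 9 × 60 = 540
Seconds: 41
Total = 0 + 540 + 41 = 581


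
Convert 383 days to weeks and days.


54 weeks 5 days

Weeks: 383 ÷ 7 = 54 remainder 5


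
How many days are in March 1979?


Month: March (month 3)
March has 31 days

31 days


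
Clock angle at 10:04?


82.0°

Hour hand = 10×30 + 4×0.5 = 302.0°
Minute hand = 4×6 = 24°
Difference = |302.0 - 24| = 278.0°
Since > 180°: 360 - 278.0 = 82.0°


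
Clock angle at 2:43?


Hour hand = 2×30 + 43×0.5 = 81.5°
Minute hand = 43×6 = 258°
Difference = |81.5 - 258| = 176.5°

176.5°


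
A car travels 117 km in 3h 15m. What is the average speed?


36.0 km/h

Distance: 117 km
Time: 3h 15m = 195 min = 195/60 = 13/4 hours
Speed = 117 ÷ (13/4) = 117 × 4 / 13 = 468/13 = 36.0 km/h


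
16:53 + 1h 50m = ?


18:43

Start: 1013 minutes from midnight
Add: 110 minutes
Total: 1123 minutes
Hours: 1123 ÷ 60 = 18 remainder 43


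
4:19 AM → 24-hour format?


Input: 4:19 AM
AM hour stays: 4

04:19


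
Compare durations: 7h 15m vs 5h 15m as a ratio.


29:21 (1.38)

Duration 1: 435 minutes
Duration 2: 315 minutes
Ratio = 435:315
GCD = 15
Simplified = 29:21
As a decimal: 29/21 ≈ 1.38


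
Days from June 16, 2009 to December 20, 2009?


187 days

From June 16, 2009 to December 20, 2009
Rest of June 2009: 30 - 16 = 14
Full months: July 31, August 31, September 30, October 31, November 30
Days into December 2009: 20
Total = 14 + 31 + 31 + 30 + 31 + 30 + 20 = 187 days


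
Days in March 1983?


Month: March (month 3)
March has 31 days

31 days


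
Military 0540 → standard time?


5:40 AM

Hour: 5
5 < 12 → AM


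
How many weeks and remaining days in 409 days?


Weeks: 409 ÷ 7 = 58 remainder 3

58 weeks 3 days


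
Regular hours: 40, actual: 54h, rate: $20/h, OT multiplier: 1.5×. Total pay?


$1220.00

Regular: 40h × $20 = $800.00
Overtime: 54 - 40 = 14h
OT pay: 14h × $20 × 1.5 = $420.00
Total = $800.00 + $420.00 = $1220.00


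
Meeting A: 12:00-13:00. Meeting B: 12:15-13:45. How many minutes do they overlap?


45 minutes

Meeting A: 720-780 (in minutes from midnight)
Meeting B: 735-825
Overlap start = max(720, 735) = 735
Overlap end = min(780, 825) = 780
Overlap = max(0, 780 - 735) = 45 min


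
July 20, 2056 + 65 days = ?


Start: July 20, 2056
Add 65 days
July 20 → August 1: 31 - 20 + 1 = 12 days (65 - 12 = 53 left)
August 1 → September 1: 31 - 1 + 1 = 31 days (53 - 31 = 22 left)
September 1 + 22 = September 23, 2056

September 23, 2056


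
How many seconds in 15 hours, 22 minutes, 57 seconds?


Hours: 15 × 3600 = 54000
Minutes: 22 × 60 = 1320
Seconds: 57
Total = 54000 + 1320 + 57 = 55377

55377 seconds


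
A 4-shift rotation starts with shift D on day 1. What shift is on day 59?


Shifts: A, B, C, D
Start: D (index 3)
Day 59: (3 + 59 - 1) mod 4
= 61 mod 4
= 1
Index 1 → shift B

Shift B


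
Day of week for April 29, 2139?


Zeller's congruence:
q=29, m=4, k=39, j=21
h = (29 + ⌊13×5/5⌋ + 39 + ⌊39/4⌋ + ⌊21/4⌋ - 2×21) mod 7
= (29 + 13 + 39 + 9 + 5 - 42) mod 7
= 53 mod 7 = 4
h=4 → Wednesday

Wednesday


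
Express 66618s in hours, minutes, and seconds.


Hours: 66618 ÷ 3600 = 18 remainder 1818
Minutes: 1818 ÷ 60 = 30 remainder 18
Seconds: 18

18h 30m 18s


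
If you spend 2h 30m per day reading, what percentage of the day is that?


Time: 150 minutes
Day: 1440 minutes
Percentage = (150/1440) × 100 ≈ 10.4%

10.4%


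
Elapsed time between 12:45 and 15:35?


2h 50m

End time in minutes: 15×60 + 35 = 935
Start time in minutes: 12×60 + 45 = 765
Difference = 935 - 765 = 170 minutes
= 2 hours 50 minutes


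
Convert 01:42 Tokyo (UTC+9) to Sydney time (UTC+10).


Time difference = UTC+10 - UTC+9 = +1 hours
New hour = (1 + 1) mod 24
= 2 mod 24 = 2
Minutes unchanged → 02:42

02:42


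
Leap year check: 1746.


Rules: divisible by 4 AND (not by 100 OR by 400)
1746 ÷ 4 = 436 remainder 2 → not divisible by 4
Not divisible by 4 → not a leap year

No


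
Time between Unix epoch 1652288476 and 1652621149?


Difference = 1652621149 - 1652288476 = 332673 seconds
In hours: 332673 / 3600 ≈ 92.4
In days: 332673 / 86400 ≈ 3.85

332673 seconds (92.4 hours / 3.85 days)


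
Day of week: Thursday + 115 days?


Start: Thursday (index 3)
(3 + 115) mod 7
= 118 mod 7
= 6
Index 6 → Sunday

Sunday


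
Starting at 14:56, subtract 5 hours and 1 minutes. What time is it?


Start: 896 minutes from midnight
Subtract: 301 minutes
Remaining: 896 - 301 = 595
Hours: 9, Minutes: 55

09:55


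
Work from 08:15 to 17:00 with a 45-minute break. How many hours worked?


8h 0m (480 minutes)

Total time = (17×60+0) - (8×60+15)
= 1020 - 495 = 525 min
Minus break: 525 - 45 = 480 min
= 8h 0m


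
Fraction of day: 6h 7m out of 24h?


0.2549 (25.49%)

Total minutes: 6×60 + 7 = 367
Day = 24×60 = 1440 minutes
Fraction = 367/1440 ≈ 0.2549
As a percentage: 367/1440 × 100 ≈ 25.49%


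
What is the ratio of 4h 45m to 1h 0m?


Duration 1: 285 minutes
Duration 2: 60 minutes
Ratio = 285:60
GCD = 15
Simplified = 19:4
As a decimal: 19/4 = 4.75

19:4 (4.75)


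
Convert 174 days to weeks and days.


Weeks: 174 ÷ 7 = 24 remainder 6

24 weeks 6 days


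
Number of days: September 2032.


30 days

Month: September (month 9)
September has 30 days


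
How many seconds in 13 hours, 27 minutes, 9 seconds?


48429 seconds

Hours: 13 × 3600 = 46800
Minutes: 27 × 60 = 1620
Seconds: 9
Total = 46800 + 1620 + 9 = 48429


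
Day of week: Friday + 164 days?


Start: Friday (index 4)
(4 + 164) mod 7
= 168 mod 7
= 0
Index 0 → Monday

Monday


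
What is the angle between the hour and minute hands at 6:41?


Hour hand = 6×30 + 41×0.5 = 200.5°
Minute hand = 41×6 = 246°
Difference = |200.5 - 246| = 45.5°

45.5°


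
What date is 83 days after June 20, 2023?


September 11, 2023

Start: June 20, 2023
Add 83 days
June 20 → July 1: 30 - 20 + 1 = 11 days (83 - 11 = 72 left)
July 1 → August 1: 31 - 1 + 1 = 31 days (72 - 31 = 41 left)
August 1 → September 1: 31 - 1 + 1 = 31 days (41 - 31 = 10 left)
September 1 + 10 = September 11, 2023


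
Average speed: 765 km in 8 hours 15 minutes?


Distance: 765 km
Time: 8h 15m = 495 min = 495/60 = 33/4 hours
Speed = 765 ÷ (33/4) = 765 × 4 / 33 = 3060/33 ≈ 92.7 km/h

92.7 km/h


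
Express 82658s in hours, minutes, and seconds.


Hours: 82658 ÷ 3600 = 22 remainder 3458
Minutes: 3458 ÷ 60 = 57 remainder 38
Seconds: 38

22h 57m 38s


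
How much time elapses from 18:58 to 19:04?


0h 6m

End time in minutes: 19×60 + 4 = 1144
Start time in minutes: 18×60 + 58 = 1138
Difference = 1144 - 1138 = 6 minutes
= 0 hours 6 minutes


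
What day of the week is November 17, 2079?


Friday

Zeller's congruence:
q=17, m=11, k=79, j=20
h = (17 + ⌊13×12/5⌋ + 79 + ⌊79/4⌋ + ⌊20/4⌋ - 2×20) mod 7
= (17 + 31 + 79 + 19 + 5 - 40) mod 7
= 111 mod 7 = 6
h=6 → Friday


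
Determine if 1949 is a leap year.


No

Rules: divisible by 4 AND (not by 100 OR by 400)
1949 ÷ 4 = 487 remainder 1 → not divisible by 4
Not divisible by 4 → not a leap year


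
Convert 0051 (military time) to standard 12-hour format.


Hour: 0
0 → 12 AM (midnight)

12:51 AM


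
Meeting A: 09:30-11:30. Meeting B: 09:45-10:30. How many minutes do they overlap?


Meeting A: 570-690 (in minutes from midnight)
Meeting B: 585-630
Overlap start = max(570, 585) = 585
Overlap end = min(690, 630) = 630
Overlap = max(0, 630 - 585) = 45 min

45 minutes


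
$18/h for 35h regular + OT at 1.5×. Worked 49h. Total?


Regular: 35h × $18 = $630.00
Overtime: 49 - 35 = 14h
OT pay: 14h × $18 × 1.5 = $378.00
Total = $630.00 + $378.00 = $1008.00

$1008.00


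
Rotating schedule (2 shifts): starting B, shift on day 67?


Shift B

Shifts: A, B
Start: B (index 1)
Day 67: (1 + 67 - 1) mod 2
= 67 mod 2
= 1
Index 1 → shift B


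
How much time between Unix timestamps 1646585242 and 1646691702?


Difference = 1646691702 - 1646585242 = 106460 seconds
In hours: 106460 / 3600 ≈ 29.6
In days: 106460 / 86400 ≈ 1.23

106460 seconds (29.6 hours / 1.23 days)


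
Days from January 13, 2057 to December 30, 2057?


From January 13, 2057 to December 30, 2057
Rest of January 2057: 31 - 13 = 18
Full months: February 2057 28, March 31, April 30, May 31, June 30, July 31, August 31, September 30, October 31, November 30
Days into December 2057: 30
Total = 18 + 28 + 31 + 30 + 31 + 30 + 31 + 31 + 30 + 31 + 30 + 30 = 351 days

351 days


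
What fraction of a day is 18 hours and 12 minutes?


Total minutes: 18×60 + 12 = 1092
Day = 24×60 = 1440 minutes
Fraction = 1092/1440 ≈ 0.7583
As a percentage: 1092/1440 × 100 ≈ 75.83%

0.7583 (75.83%)


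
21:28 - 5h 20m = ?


Start: 1288 minutes from midnight
Subtract: 320 minutes
Remaining: 1288 - 320 = 968
Hours: 16, Minutes: 8

16:08


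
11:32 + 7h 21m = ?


18:53

Start: 692 minutes from midnight
Add: 441 minutes
Total: 1133 minutes
Hours: 1133 ÷ 60 = 18 remainder 53


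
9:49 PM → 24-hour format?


Input: 9:49 PM
PM: 9 + 12 = 21

21:49


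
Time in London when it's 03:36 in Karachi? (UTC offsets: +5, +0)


22:36 (previous day)

Time difference = UTC+0 - UTC+5 = -5 hours
New hour = (3 -5) mod 24
= -2 mod 24 = 22
Minutes unchanged → 22:36; -2 < 0 → previous day


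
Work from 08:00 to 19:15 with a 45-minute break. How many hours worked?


Total time = (19×60+15) - (8×60+0)
= 1155 - 480 = 675 min
Minus break: 675 - 45 = 630 min
= 10h 30m

10h 30m (630 minutes)


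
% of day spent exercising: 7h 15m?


30.2%

Time: 435 minutes
Day: 1440 minutes
Percentage = (435/1440) × 100 ≈ 30.2%


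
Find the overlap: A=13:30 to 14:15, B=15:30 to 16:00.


Meeting A: 810-855 (in minutes from midnight)
Meeting B: 930-960
Overlap start = max(810, 930) = 930
Overlap end = min(855, 960) = 855
Overlap = max(0, 855 - 930) = 0 min

0 minutes


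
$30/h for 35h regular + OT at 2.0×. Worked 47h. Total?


$1770.00

Regular: 35h × $30 = $1050.00
Overtime: 47 - 35 = 12h
OT pay: 12h × $30 × 2.0 = $720.00
Total = $1050.00 + $720.00 = $1770.00


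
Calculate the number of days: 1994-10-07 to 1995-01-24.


From October 7, 1994 to January 24, 1995
Rest of October 1994: 31 - 7 = 24
Full months: November 30, December 31
Days into January 1995: 24
Total = 24 + 30 + 31 + 24 = 109 days

109 days


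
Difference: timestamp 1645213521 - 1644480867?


Difference = 1645213521 - 1644480867 = 732654 seconds
In hours: 732654 / 3600 ≈ 203.5
In days: 732654 / 86400 ≈ 8.48

732654 seconds (203.5 hours / 8.48 days)


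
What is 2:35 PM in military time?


14:35

Input: 2:35 PM
PM: 2 + 12 = 14


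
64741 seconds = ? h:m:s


Hours: 64741 ÷ 3600 = 17 remainder 3541
Minutes: 3541 ÷ 60 = 59 remainder 1
Seconds: 1

17h 59m 1s


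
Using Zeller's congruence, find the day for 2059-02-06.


Thursday

Zeller's congruence:
q=6, m=14, k=58, j=20
h = (6 + ⌊13×15/5⌋ + 58 + ⌊58/4⌋ + ⌊20/4⌋ - 2×20) mod 7
= (6 + 39 + 58 + 14 + 5 - 40) mod 7
= 82 mod 7 = 5
h=5 → Thursday


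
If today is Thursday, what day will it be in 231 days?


Thursday

Start: Thursday (index 3)
(3 + 231) mod 7
= 234 mod 7
= 3
Index 3 → Thursday


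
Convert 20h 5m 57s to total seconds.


72357 seconds

Hours: 20 × 3600 = 72000
Minutes: 5 × 60 = 300
Seconds: 57
Total = 72000 + 300 + 57 = 72357


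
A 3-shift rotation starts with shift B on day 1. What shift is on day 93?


Shifts: A, B, C
Start: B (index 1)
Day 93: (1 + 93 - 1) mod 3
= 93 mod 3
= 0
Index 0 → shift A

Shift A


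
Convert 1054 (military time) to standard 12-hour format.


Hour: 10
10 < 12 → AM

10:54 AM


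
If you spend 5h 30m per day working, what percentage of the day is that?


22.9%

Time: 330 minutes
Day: 1440 minutes
Percentage = (330/1440) × 100 ≈ 22.9%


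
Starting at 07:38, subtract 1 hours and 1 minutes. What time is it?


06:37

Start: 458 minutes from midnight
Subtract: 61 minutes
Remaining: 458 - 61 = 397
Hours: 6, Minutes: 37


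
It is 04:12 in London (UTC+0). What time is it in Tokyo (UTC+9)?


Time difference = UTC+9 - UTC+0 = +9 hours
New hour = (4 + 9) mod 24
= 13 mod 24 = 13
Minutes unchanged → 13:12

13:12


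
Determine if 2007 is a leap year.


No

Rules: divisible by 4 AND (not by 100 OR by 400)
2007 ÷ 4 = 501 remainder 3 → not divisible by 4
Not divisible by 4 → not a leap year


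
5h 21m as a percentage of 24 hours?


0.2229 (22.29%)

Total minutes: 5×60 + 21 = 321
Day = 24×60 = 1440 minutes
Fraction = 321/1440 ≈ 0.2229
As a percentage: 321/1440 × 100 ≈ 22.29%


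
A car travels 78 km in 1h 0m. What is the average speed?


Distance: 78 km
Time: 1 hours
Speed = 78 / 1 = 78.0 km/h

78.0 km/h


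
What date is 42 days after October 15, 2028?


November 26, 2028

Start: October 15, 2028
Add 42 days
October 15 → November 1: 31 - 15 + 1 = 17 days (42 - 17 = 25 left)
November 1 + 25 = November 26, 2028


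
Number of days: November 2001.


Month: November (month 11)
November has 30 days

30 days


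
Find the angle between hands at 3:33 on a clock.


Hour hand = 3×30 + 33×0.5 = 106.5°
Minute hand = 33×6 = 198°
Difference = |106.5 - 198| = 91.5°

91.5°


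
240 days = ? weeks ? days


Weeks: 240 ÷ 7 = 34 remainder 2

34 weeks 2 days


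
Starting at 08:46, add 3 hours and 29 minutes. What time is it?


Start: 526 minutes from midnight
Add: 209 minutes
Total: 735 minutes
Hours: 735 ÷ 60 = 12 remainder 15

12:15


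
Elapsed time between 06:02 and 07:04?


1h 2m

End time in minutes: 7×60 + 4 = 424
Start time in minutes: 6×60 + 2 = 362
Difference = 424 - 362 = 62 minutes
= 1 hours 2 minutes


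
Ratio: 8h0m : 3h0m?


8:3 (2.67)

Duration 1: 480 minutes
Duration 2: 180 minutes
Ratio = 480:180
GCD = 60
Simplified = 8:3
As a decimal: 8/3 ≈ 2.67


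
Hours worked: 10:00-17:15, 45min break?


Total time = (17×60+15) - (10×60+0)
= 1035 - 600 = 435 min
Minus break: 435 - 45 = 390 min
= 6h 30m

6h 30m (390 minutes)


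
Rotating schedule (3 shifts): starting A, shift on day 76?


Shifts: A, B, C
Start: A (index 0)
Day 76: (0 + 76 - 1) mod 3
= 75 mod 3
= 0
Index 0 → shift A

Shift A


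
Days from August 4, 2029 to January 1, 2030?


From August 4, 2029 to January 1, 2030
Rest of August 2029: 31 - 4 = 27
Full months: September 30, October 31, November 30, December 31
Days into January 2030: 1
Total = 27 + 30 + 31 + 30 + 31 + 1 = 150 days

150 days


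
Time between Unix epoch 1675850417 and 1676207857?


Difference = 1676207857 - 1675850417 = 357440 seconds
In hours: 357440 / 3600 ≈ 99.3
In days: 357440 / 86400 ≈ 4.14

357440 seconds (99.3 hours / 4.14 days)


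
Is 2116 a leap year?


Yes

Rules: divisible by 4 AND (not by 100 OR by 400)
2116 ÷ 4 = 529 exactly → divisible by 4
2116 ÷ 100 = 21 remainder 16 → not divisible by 100
Divisible by 4 but not by 100 → leap year


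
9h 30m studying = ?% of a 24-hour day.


Time: 570 minutes
Day: 1440 minutes
Percentage = (570/1440) × 100 ≈ 39.6%

39.6%


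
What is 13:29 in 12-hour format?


1:29 PM

Hour: 13
13 - 12 = 1 → PM


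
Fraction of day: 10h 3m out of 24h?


0.4188 (41.88%)

Total minutes: 10×60 + 3 = 603
Day = 24×60 = 1440 minutes
Fraction = 603/1440 ≈ 0.4188
As a percentage: 603/1440 × 100 ≈ 41.88%


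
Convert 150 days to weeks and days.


Weeks: 150 ÷ 7 = 21 remainder 3

21 weeks 3 days


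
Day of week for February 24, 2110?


Monday

Zeller's congruence:
q=24, m=14, k=9, j=21
h = (24 + ⌊13×15/5⌋ + 9 + ⌊9/4⌋ + ⌊21/4⌋ - 2×21) mod 7
= (24 + 39 + 9 + 2 + 5 - 42) mod 7
= 37 mod 7 = 2
h=2 → Monday


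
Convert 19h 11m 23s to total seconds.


Hours: 19 × 3600 = 68400
Minutes: 11 × 60 = 660
Seconds: 23
Total = 68400 + 660 + 23 = 69083

69083 seconds


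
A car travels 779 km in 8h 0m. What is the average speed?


Distance: 779 km
Time: 8 hours
Speed = 779 / 8 ≈ 97.4 km/h

97.4 km/h


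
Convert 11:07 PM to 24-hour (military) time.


Input: 11:07 PM
PM: 11 + 12 = 23

23:07


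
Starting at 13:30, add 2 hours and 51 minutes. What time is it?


16:21

Start: 810 minutes from midnight
Add: 171 minutes
Total: 981 minutes
Hours: 981 ÷ 60 = 16 remainder 21


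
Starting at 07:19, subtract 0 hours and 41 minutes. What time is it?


06:38

Start: 439 minutes from midnight
Subtract: 41 minutes
Remaining: 439 - 41 = 398
Hours: 6, Minutes: 38


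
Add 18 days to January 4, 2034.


January 22, 2034

Start: January 4, 2034
Add 18 days
January 4 + 18 = January 22, 2034


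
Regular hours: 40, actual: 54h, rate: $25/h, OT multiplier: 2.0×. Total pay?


Regular: 40h × $25 = $1000.00
Overtime: 54 - 40 = 14h
OT pay: 14h × $25 × 2.0 = $700.00
Total = $1000.00 + $700.00 = $1700.00

$1700.00


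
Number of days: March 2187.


31 days

Month: March (month 3)
March has 31 days


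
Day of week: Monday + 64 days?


Start: Monday (index 0)
(0 + 64) mod 7
= 64 mod 7
= 1
Index 1 → Tuesday

Tuesday


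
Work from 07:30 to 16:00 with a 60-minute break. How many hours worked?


Total time = (16×60+0) - (7×60+30)
= 960 - 450 = 510 min
Minus break: 510 - 60 = 450 min
= 7h 30m

7h 30m (450 minutes)


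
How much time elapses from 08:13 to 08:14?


0h 1m

End time in minutes: 8×60 + 14 = 494
Start time in minutes: 8×60 + 13 = 493
Difference = 494 - 493 = 1 minutes
= 0 hours 1 minutes


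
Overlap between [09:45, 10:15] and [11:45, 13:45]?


Meeting A: 585-615 (in minutes from midnight)
Meeting B: 705-825
Overlap start = max(585, 705) = 705
Overlap end = min(615, 825) = 615
Overlap = max(0, 615 - 705) = 0 min

0 minutes


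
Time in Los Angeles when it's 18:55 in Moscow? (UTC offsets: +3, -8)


07:55

Time difference = UTC-8 - UTC+3 = -11 hours
New hour = (18 -11) mod 24
= 7 mod 24 = 7
Minutes unchanged → 07:55


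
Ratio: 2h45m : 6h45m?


Duration 1: 165 minutes
Duration 2: 405 minutes
Ratio = 165:405
GCD = 15
Simplified = 11:27
As a decimal: 11/27 ≈ 0.41

11:27 (0.41)


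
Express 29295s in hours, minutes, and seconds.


Hours: 29295 ÷ 3600 = 8 remainder 495
Minutes: 495 ÷ 60 = 8 remainder 15
Seconds: 15

8h 8m 15s


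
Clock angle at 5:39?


Hour hand = 5×30 + 39×0.5 = 169.5°
Minute hand = 39×6 = 234°
Difference = |169.5 - 234| = 64.5°

64.5°


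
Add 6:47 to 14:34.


Start: 874 minutes from midnight
Add: 407 minutes
Total: 1281 minutes
Hours: 1281 ÷ 60 = 21 remainder 21

21:21


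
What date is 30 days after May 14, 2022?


Start: May 14, 2022
Add 30 days
May 14 → June 1: 31 - 14 + 1 = 18 days (30 - 18 = 12 left)
June 1 + 12 = June 13, 2022

June 13, 2022


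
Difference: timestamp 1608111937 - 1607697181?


414756 seconds (115.2 hours / 4.80 days)

Difference = 1608111937 - 1607697181 = 414756 seconds
In hours: 414756 / 3600 ≈ 115.2
In days: 414756 / 86400 ≈ 4.80


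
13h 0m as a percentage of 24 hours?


Total minutes: 13×60 + 0 = 780
Day = 24×60 = 1440 minutes
Fraction = 780/1440 ≈ 0.5417
As a percentage: 780/1440 × 100 ≈ 54.17%

0.5417 (54.17%)


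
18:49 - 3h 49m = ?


15:00

Start: 1129 minutes from midnight
Subtract: 229 minutes
Remaining: 1129 - 229 = 900
Hours: 15, Minutes: 0


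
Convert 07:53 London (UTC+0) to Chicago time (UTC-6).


Time difference = UTC-6 - UTC+0 = -6 hours
New hour = (7 -6) mod 24
= 1 mod 24 = 1
Minutes unchanged → 01:53

01:53


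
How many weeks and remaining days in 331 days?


Weeks: 331 ÷ 7 = 47 remainder 2

47 weeks 2 days


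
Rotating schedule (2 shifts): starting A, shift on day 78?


Shift B

Shifts: A, B
Start: A (index 0)
Day 78: (0 + 78 - 1) mod 2
= 77 mod 2
= 1
Index 1 → shift B


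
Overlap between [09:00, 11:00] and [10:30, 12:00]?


Meeting A: 540-660 (in minutes from midnight)
Meeting B: 630-720
Overlap start = max(540, 630) = 630
Overlap end = min(660, 720) = 660
Overlap = max(0, 660 - 630) = 30 min

30 minutes


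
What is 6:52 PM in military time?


18:52

Input: 6:52 PM
PM: 6 + 12 = 18


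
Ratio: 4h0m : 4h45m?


Duration 1: 240 minutes
Duration 2: 285 minutes
Ratio = 240:285
GCD = 15
Simplified = 16:19
As a decimal: 16/19 ≈ 0.84

16:19 (0.84)


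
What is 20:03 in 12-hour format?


8:03 PM

Hour: 20
20 - 12 = 8 → PM


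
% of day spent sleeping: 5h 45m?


24.0%

Time: 345 minutes
Day: 1440 minutes
Percentage = (345/1440) × 100 ≈ 24.0%


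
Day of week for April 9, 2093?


Zeller's congruence:
q=9, m=4, k=93, j=20
h = (9 + ⌊13×5/5⌋ + 93 + ⌊93/4⌋ + ⌊20/4⌋ - 2×20) mod 7
= (9 + 13 + 93 + 23 + 5 - 40) mod 7
= 103 mod 7 = 5
h=5 → Thursday

Thursday


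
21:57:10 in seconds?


Hours: 21 × 3600 = 75600
Minutes: 57 × 60 = 3420
Seconds: 10
Total = 75600 + 3420 + 10 = 79030

79030 seconds


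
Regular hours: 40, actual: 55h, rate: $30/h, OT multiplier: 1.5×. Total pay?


$1875.00

Regular: 40h × $30 = $1200.00
Overtime: 55 - 40 = 15h
OT pay: 15h × $30 × 1.5 = $675.00
Total = $1200.00 + $675.00 = $1875.00


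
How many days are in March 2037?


Month: March (month 3)
March has 31 days

31 days


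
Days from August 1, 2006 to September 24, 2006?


From August 1, 2006 to September 24, 2006
Rest of August 2006: 31 - 1 = 30
Days into September 2006: 24
Total = 30 + 24 = 54 days

54 days


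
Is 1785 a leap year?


No

Rules: divisible by 4 AND (not by 100 OR by 400)
1785 ÷ 4 = 446 remainder 1 → not divisible by 4
Not divisible by 4 → not a leap year


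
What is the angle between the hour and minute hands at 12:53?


Hour hand (12 ≡ 0 on the dial): 0×30 + 53×0.5 = 26.5°
Minute hand = 53×6 = 318°
Difference = |26.5 - 318| = 291.5°
Since > 180°: 360 - 291.5 = 68.5°

68.5°


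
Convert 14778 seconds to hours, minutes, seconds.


Hours: 14778 ÷ 3600 = 4 remainder 378
Minutes: 378 ÷ 60 = 6 remainder 18
Seconds: 18

4h 6m 18s


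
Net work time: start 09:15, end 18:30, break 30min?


8h 45m (525 minutes)

Total time = (18×60+30) - (9×60+15)
= 1110 - 555 = 555 min
Minus break: 555 - 30 = 525 min
= 8h 45m


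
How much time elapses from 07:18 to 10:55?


End time in minutes: 10×60 + 55 = 655
Start time in minutes: 7×60 + 18 = 438
Difference = 655 - 438 = 217 minutes
= 3 hours 37 minutes

3h 37m


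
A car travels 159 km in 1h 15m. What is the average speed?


127.2 km/h

Distance: 159 km
Time: 1h 15m = 75 min = 75/60 = 5/4 hours
Speed = 159 ÷ (5/4) = 159 × 4 / 5 = 636/5 = 127.2 km/h


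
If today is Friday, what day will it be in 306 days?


Wednesday

Start: Friday (index 4)
(4 + 306) mod 7
= 310 mod 7
= 2
Index 2 → Wednesday


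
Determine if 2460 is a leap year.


Yes

Rules: divisible by 4 AND (not by 100 OR by 400)
2460 ÷ 4 = 615 exactly → divisible by 4
2460 ÷ 100 = 24 remainder 60 → not divisible by 100
Divisible by 4 but not by 100 → leap year


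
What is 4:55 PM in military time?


Input: 4:55 PM
PM: 4 + 12 = 16

16:55
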